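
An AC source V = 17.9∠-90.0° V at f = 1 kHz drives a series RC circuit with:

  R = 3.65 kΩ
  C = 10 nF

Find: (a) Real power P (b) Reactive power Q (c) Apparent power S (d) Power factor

Step 1 — Angular frequency: ω = 2π·f = 2π·1000 = 6283 rad/s.
Step 2 — Component impedances:
  R: Z = R = 3650 Ω
  C: Z = 1/(jωC) = -j/(ω·C) = 0 - j1.592e+04 Ω
Step 3 — Series combination: Z_total = R + C = 3650 - j1.592e+04 Ω = 1.633e+04∠-77.1° Ω.
Step 4 — Source phasor: V = 17.9∠-90.0° V = 0 - j17.9 V.
Step 5 — Current: I = V / Z = 0.001068 - j0.000245 A = 0.001096∠-12.9° A.
Step 6 — Complex power: S = V·I* = 0.004386 - j0.01913 VA.
Step 7 — Real power: P = Re(S) = 0.004386 W.
Step 8 — Reactive power: Q = Im(S) = -0.01913 VAR.
Step 9 — Apparent power: |S| = 0.01962 VA.
Step 10 — Power factor: PF = P/|S| = 0.2235 (leading).

(a) P = 0.004386 W  (b) Q = -0.01913 VAR  (c) S = 0.01962 VA  (d) PF = 0.2235 (leading)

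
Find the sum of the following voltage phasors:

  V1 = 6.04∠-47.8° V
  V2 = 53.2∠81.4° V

Step 1 — Convert each phasor to rectangular form:
  V1 = 6.04·(cos(-47.8°) + j·sin(-47.8°)) = 4.057 - j4.474 V
  V2 = 53.2·(cos(81.4°) + j·sin(81.4°)) = 7.955 + j52.6 V
Step 2 — Sum components: V_total = 12.01 + j48.13 V.
Step 3 — Convert to polar: |V_total| = 49.6 V, ∠V_total = 76.0°.

V_total = 49.6∠76.0° V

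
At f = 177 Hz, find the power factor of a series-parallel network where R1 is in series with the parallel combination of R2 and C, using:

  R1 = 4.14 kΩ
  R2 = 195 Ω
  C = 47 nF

Step 1 — Angular frequency: ω = 2π·f = 2π·177 = 1112 rad/s.
Step 2 — Component impedances:
  R1: Z = R = 4140 Ω
  R2: Z = R = 195 Ω
  C: Z = 1/(jωC) = -j/(ω·C) = 0 - j1.913e+04 Ω
Step 3 — Parallel branch: R2 || C = 1/(1/R2 + 1/C) = 195 - j1.987 Ω.
Step 4 — Series with R1: Z_total = R1 + (R2 || C) = 4335 - j1.987 Ω = 4335∠-0.0° Ω.
Step 5 — Power factor: PF = cos(φ) = Re(Z)/|Z| = 4335/4335 = 1.
Step 6 — Type: Im(Z) = -1.987 ⇒ leading (phase φ = -0.0°).

PF = 1 (leading, φ = -0.0°)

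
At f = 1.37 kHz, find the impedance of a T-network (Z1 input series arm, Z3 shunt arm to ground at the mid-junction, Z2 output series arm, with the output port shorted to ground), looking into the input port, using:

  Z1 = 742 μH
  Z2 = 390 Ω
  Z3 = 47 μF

Step 1 — Angular frequency: ω = 2π·f = 2π·1370 = 8608 rad/s.
Step 2 — Component impedances:
  Z1: Z = jωL = j·8608·0.000742 = 0 + j6.387 Ω
  Z2: Z = R = 390 Ω
  Z3: Z = 1/(jωC) = -j/(ω·C) = 0 - j2.472 Ω
Step 3 — With the output port shorted to ground, the output series arm Z2 runs from the junction to ground; the shunt arm Z3 also runs from the junction to ground. They appear in parallel: Z3 || Z2 = 0.01566 - j2.472 Ω.
Step 4 — Series with input arm Z1: Z_in = Z1 + (Z3 || Z2) = 0.01566 + j3.915 Ω = 3.916∠89.8° Ω.

Z = 0.01566 + j3.915 Ω = 3.916∠89.8° Ω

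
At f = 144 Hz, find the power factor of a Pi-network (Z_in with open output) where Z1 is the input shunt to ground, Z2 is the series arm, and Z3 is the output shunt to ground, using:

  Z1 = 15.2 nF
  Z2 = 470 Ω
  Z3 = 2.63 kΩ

Step 1 — Angular frequency: ω = 2π·f = 2π·144 = 904.8 rad/s.
Step 2 — Component impedances:
  Z1: Z = 1/(jωC) = -j/(ω·C) = 0 - j7.271e+04 Ω
  Z2: Z = R = 470 Ω
  Z3: Z = R = 2630 Ω
Step 3 — With open output, the series arm Z2 and the output shunt Z3 appear in series to ground: Z2 + Z3 = 3100 Ω.
Step 4 — Parallel with input shunt Z1: Z_in = Z1 || (Z2 + Z3) = 3094 - j131.9 Ω = 3097∠-2.4° Ω.
Step 5 — Power factor: PF = cos(φ) = Re(Z)/|Z| = 3094.4/3097.2 = 0.9991.
Step 6 — Type: Im(Z) = -131.9 ⇒ leading (phase φ = -2.4°).

PF = 0.9991 (leading, φ = -2.4°)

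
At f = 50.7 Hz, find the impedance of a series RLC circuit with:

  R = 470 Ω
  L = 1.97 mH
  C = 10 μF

Step 1 — Angular frequency: ω = 2π·f = 2π·50.7 = 318.6 rad/s.
Step 2 — Component impedances:
  R: Z = R = 470 Ω
  L: Z = jωL = j·318.6·0.00197 = 0 + j0.6276 Ω
  C: Z = 1/(jωC) = -j/(ω·C) = 0 - j313.9 Ω
Step 3 — Series combination: Z_total = R + L + C = 470 - j313.3 Ω = 564.8∠-33.7° Ω.

Z = 470 - j313.3 Ω = 564.8∠-33.7° Ω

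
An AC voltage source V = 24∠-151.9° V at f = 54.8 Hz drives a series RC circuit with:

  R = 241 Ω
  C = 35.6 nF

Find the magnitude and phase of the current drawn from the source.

Step 1 — Angular frequency: ω = 2π·f = 2π·54.8 = 344.3 rad/s.
Step 2 — Component impedances:
  R: Z = R = 241 Ω
  C: Z = 1/(jωC) = -j/(ω·C) = 0 - j8.158e+04 Ω
Step 3 — Series combination: Z_total = R + C = 241 - j8.158e+04 Ω = 8.158e+04∠-89.8° Ω.
Step 4 — Source phasor: V = 24∠-151.9° V = -21.17 - j11.3 V.
Step 5 — Ohm's law: I = V / Z_total = (-21.17 - j11.3) / (241 - j8.158e+04) = 0.0001378 - j0.0002599 A.
Step 6 — Convert to polar: |I| = 0.0002942 A, ∠I = -62.1°.

I = 0.0002942∠-62.1° A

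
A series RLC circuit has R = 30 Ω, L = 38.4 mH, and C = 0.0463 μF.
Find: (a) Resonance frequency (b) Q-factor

Step 1 — Resonance condition Im(Z)=0 gives ω₀ = 1/√(LC).
Step 2 — ω₀ = 1/√(0.0384·4.63e-08) = 2.372e+04 rad/s.
Step 3 — f₀ = ω₀/(2π) = 3775 Hz.
Step 4 — Series Q: Q = ω₀L/R = 2.372e+04·0.0384/30 = 30.36.

(a) f₀ = 3775 Hz  (b) Q = 30.36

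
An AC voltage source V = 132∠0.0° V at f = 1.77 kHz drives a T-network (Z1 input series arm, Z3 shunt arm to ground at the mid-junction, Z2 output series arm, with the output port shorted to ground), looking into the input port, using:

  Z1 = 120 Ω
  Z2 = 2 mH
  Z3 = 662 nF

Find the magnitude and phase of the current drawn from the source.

Step 1 — Angular frequency: ω = 2π·f = 2π·1770 = 1.112e+04 rad/s.
Step 2 — Component impedances:
  Z1: Z = R = 120 Ω
  Z2: Z = jωL = j·1.112e+04·0.002 = 0 + j22.24 Ω
  Z3: Z = 1/(jωC) = -j/(ω·C) = 0 - j135.8 Ω
Step 3 — With the output port shorted to ground, the output series arm Z2 runs from the junction to ground; the shunt arm Z3 also runs from the junction to ground. They appear in parallel: Z3 || Z2 = 0 + j26.6 Ω.
Step 4 — Series with input arm Z1: Z_in = Z1 + (Z3 || Z2) = 120 + j26.6 Ω = 122.9∠12.5° Ω.
Step 5 — Source phasor: V = 132∠0.0° V = 132 V.
Step 6 — Ohm's law: I = V / Z_total = (132) / (120 + j26.6) = 1.048 - j0.2324 A.
Step 7 — Convert to polar: |I| = 1.074 A, ∠I = -12.5°.

I = 1.074∠-12.5° A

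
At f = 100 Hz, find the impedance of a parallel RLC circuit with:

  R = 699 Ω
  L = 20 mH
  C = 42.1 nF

Step 1 — Angular frequency: ω = 2π·f = 2π·100 = 628.3 rad/s.
Step 2 — Component impedances:
  R: Z = R = 699 Ω
  L: Z = jωL = j·628.3·0.02 = 0 + j12.57 Ω
  C: Z = 1/(jωC) = -j/(ω·C) = 0 - j3.78e+04 Ω
Step 3 — Parallel combination: 1/Z_total = 1/R + 1/L + 1/C; Z_total = 0.226 + j12.57 Ω = 12.57∠89.0° Ω.

Z = 0.226 + j12.57 Ω = 12.57∠89.0° Ω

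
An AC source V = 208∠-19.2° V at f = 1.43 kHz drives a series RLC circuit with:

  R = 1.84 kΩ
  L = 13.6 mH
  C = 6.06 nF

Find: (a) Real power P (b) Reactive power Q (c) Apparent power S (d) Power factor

Step 1 — Angular frequency: ω = 2π·f = 2π·1430 = 8985 rad/s.
Step 2 — Component impedances:
  R: Z = R = 1840 Ω
  L: Z = jωL = j·8985·0.0136 = 0 + j122.2 Ω
  C: Z = 1/(jωC) = -j/(ω·C) = 0 - j1.837e+04 Ω
Step 3 — Series combination: Z_total = R + L + C = 1840 - j1.824e+04 Ω = 1.834e+04∠-84.2° Ω.
Step 4 — Source phasor: V = 208∠-19.2° V = 196.4 - j68.4 V.
Step 5 — Current: I = V / Z = 0.004787 + j0.01028 A = 0.01134∠65.0° A.
Step 6 — Complex power: S = V·I* = 0.2368 - j2.348 VA.
Step 7 — Real power: P = Re(S) = 0.2368 W.
Step 8 — Reactive power: Q = Im(S) = -2.348 VAR.
Step 9 — Apparent power: |S| = 2.359 VA.
Step 10 — Power factor: PF = P/|S| = 0.1003 (leading).

(a) P = 0.2368 W  (b) Q = -2.348 VAR  (c) S = 2.359 VA  (d) PF = 0.1003 (leading)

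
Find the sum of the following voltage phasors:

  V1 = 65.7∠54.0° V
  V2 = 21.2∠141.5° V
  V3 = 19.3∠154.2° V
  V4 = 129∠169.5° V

Step 1 — Convert each phasor to rectangular form:
  V1 = 65.7·(cos(54.0°) + j·sin(54.0°)) = 38.62 + j53.15 V
  V2 = 21.2·(cos(141.5°) + j·sin(141.5°)) = -16.59 + j13.2 V
  V3 = 19.3·(cos(154.2°) + j·sin(154.2°)) = -17.38 + j8.4 V
  V4 = 129·(cos(169.5°) + j·sin(169.5°)) = -126.8 + j23.51 V
Step 2 — Sum components: V_total = -122.2 + j98.26 V.
Step 3 — Convert to polar: |V_total| = 156.8 V, ∠V_total = 141.2°.

V_total = 156.8∠141.2° V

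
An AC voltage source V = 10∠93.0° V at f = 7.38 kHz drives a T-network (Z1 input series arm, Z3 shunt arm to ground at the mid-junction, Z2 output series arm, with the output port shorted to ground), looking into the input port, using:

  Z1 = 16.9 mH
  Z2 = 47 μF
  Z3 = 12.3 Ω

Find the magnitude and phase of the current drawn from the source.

Step 1 — Angular frequency: ω = 2π·f = 2π·7380 = 4.637e+04 rad/s.
Step 2 — Component impedances:
  Z1: Z = jωL = j·4.637e+04·0.0169 = 0 + j783.7 Ω
  Z2: Z = 1/(jωC) = -j/(ω·C) = 0 - j0.4588 Ω
  Z3: Z = R = 12.3 Ω
Step 3 — With the output port shorted to ground, the output series arm Z2 runs from the junction to ground; the shunt arm Z3 also runs from the junction to ground. They appear in parallel: Z3 || Z2 = 0.01709 - j0.4582 Ω.
Step 4 — Series with input arm Z1: Z_in = Z1 + (Z3 || Z2) = 0.01709 + j783.2 Ω = 783.2∠90.0° Ω.
Step 5 — Source phasor: V = 10∠93.0° V = -0.5234 + j9.986 V.
Step 6 — Ohm's law: I = V / Z_total = (-0.5234 + j9.986) / (0.01709 + j783.2) = 0.01275 + j0.0006685 A.
Step 7 — Convert to polar: |I| = 0.01277 A, ∠I = 3.0°.

I = 0.01277∠3.0° A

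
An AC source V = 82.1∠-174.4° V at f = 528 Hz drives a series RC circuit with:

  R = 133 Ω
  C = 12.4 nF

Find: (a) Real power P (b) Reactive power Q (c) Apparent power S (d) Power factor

Step 1 — Angular frequency: ω = 2π·f = 2π·528 = 3318 rad/s.
Step 2 — Component impedances:
  R: Z = R = 133 Ω
  C: Z = 1/(jωC) = -j/(ω·C) = 0 - j2.431e+04 Ω
Step 3 — Series combination: Z_total = R + C = 133 - j2.431e+04 Ω = 2.431e+04∠-89.7° Ω.
Step 4 — Source phasor: V = 82.1∠-174.4° V = -81.71 - j8.012 V.
Step 5 — Current: I = V / Z = 0.0003112 - j0.003363 A = 0.003377∠-84.7° A.
Step 6 — Complex power: S = V·I* = 0.001517 - j0.2773 VA.
Step 7 — Real power: P = Re(S) = 0.001517 W.
Step 8 — Reactive power: Q = Im(S) = -0.2773 VAR.
Step 9 — Apparent power: |S| = 0.2773 VA.
Step 10 — Power factor: PF = P/|S| = 0.005471 (leading).

(a) P = 0.001517 W  (b) Q = -0.2773 VAR  (c) S = 0.2773 VA  (d) PF = 0.005471 (leading)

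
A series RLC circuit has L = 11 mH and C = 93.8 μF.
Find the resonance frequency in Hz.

Step 1 — Resonance condition Im(Z)=0 gives ω₀ = 1/√(LC).
Step 2 — ω₀ = 1/√(0.011·9.38e-05) = 984.5 rad/s.
Step 3 — f₀ = ω₀/(2π) = 156.7 Hz.

f₀ = 156.7 Hz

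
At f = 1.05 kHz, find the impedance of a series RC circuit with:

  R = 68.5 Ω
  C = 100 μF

Step 1 — Angular frequency: ω = 2π·f = 2π·1050 = 6597 rad/s.
Step 2 — Component impedances:
  R: Z = R = 68.5 Ω
  C: Z = 1/(jωC) = -j/(ω·C) = 0 - j1.516 Ω
Step 3 — Series combination: Z_total = R + C = 68.5 - j1.516 Ω = 68.52∠-1.3° Ω.

Z = 68.5 - j1.516 Ω = 68.52∠-1.3° Ω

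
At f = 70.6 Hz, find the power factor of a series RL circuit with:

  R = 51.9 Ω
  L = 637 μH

Step 1 — Angular frequency: ω = 2π·f = 2π·70.6 = 443.6 rad/s.
Step 2 — Component impedances:
  R: Z = R = 51.9 Ω
  L: Z = jωL = j·443.6·0.000637 = 0 + j0.2826 Ω
Step 3 — Series combination: Z_total = R + L = 51.9 + j0.2826 Ω = 51.9∠0.3° Ω.
Step 4 — Power factor: PF = cos(φ) = Re(Z)/|Z| = 51.9/51.9 = 1.
Step 5 — Type: Im(Z) = 0.2826 ⇒ lagging (phase φ = 0.3°).

PF = 1 (lagging, φ = 0.3°)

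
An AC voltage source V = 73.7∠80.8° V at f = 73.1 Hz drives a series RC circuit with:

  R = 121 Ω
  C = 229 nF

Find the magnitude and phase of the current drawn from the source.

Step 1 — Angular frequency: ω = 2π·f = 2π·73.1 = 459.3 rad/s.
Step 2 — Component impedances:
  R: Z = R = 121 Ω
  C: Z = 1/(jωC) = -j/(ω·C) = 0 - j9508 Ω
Step 3 — Series combination: Z_total = R + C = 121 - j9508 Ω = 9508∠-89.3° Ω.
Step 4 — Source phasor: V = 73.7∠80.8° V = 11.78 + j72.75 V.
Step 5 — Ohm's law: I = V / Z_total = (11.78 + j72.75) / (121 - j9508) = -0.007635 + j0.001337 A.
Step 6 — Convert to polar: |I| = 0.007751 A, ∠I = 170.1°.

I = 0.007751∠170.1° A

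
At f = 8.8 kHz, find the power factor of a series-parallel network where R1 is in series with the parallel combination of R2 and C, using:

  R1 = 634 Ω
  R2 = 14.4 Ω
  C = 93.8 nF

Step 1 — Angular frequency: ω = 2π·f = 2π·8800 = 5.529e+04 rad/s.
Step 2 — Component impedances:
  R1: Z = R = 634 Ω
  R2: Z = R = 14.4 Ω
  C: Z = 1/(jωC) = -j/(ω·C) = 0 - j192.8 Ω
Step 3 — Parallel branch: R2 || C = 1/(1/R2 + 1/C) = 14.32 - j1.069 Ω.
Step 4 — Series with R1: Z_total = R1 + (R2 || C) = 648.3 - j1.069 Ω = 648.3∠-0.1° Ω.
Step 5 — Power factor: PF = cos(φ) = Re(Z)/|Z| = 648.3/648.3 = 1.
Step 6 — Type: Im(Z) = -1.069 ⇒ leading (phase φ = -0.1°).

PF = 1 (leading, φ = -0.1°)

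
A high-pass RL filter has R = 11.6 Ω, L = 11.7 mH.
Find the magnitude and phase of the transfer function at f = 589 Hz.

Step 1 — Angular frequency: ω = 2π·589 = 3701 rad/s.
Step 2 — Transfer function: H(jω) = jωL/(R + jωL).
Step 3 — Numerator jωL = j·43.3; denominator R + jωL = 11.6 + j43.3.
Step 4 — H = 0.933 + j0.25.
Step 5 — Magnitude: |H| = 0.9659 (-0.3 dB); phase: φ = 15.0°.

|H| = 0.9659 (-0.3 dB), φ = 15.0°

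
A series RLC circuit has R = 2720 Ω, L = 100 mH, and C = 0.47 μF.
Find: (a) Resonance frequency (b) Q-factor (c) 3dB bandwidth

Step 1 — Resonance condition Im(Z)=0 gives ω₀ = 1/√(LC).
Step 2 — ω₀ = 1/√(0.1·4.7e-07) = 4613 rad/s.
Step 3 — f₀ = ω₀/(2π) = 734.1 Hz.
Step 4 — Series Q: Q = ω₀L/R = 4613·0.1/2720 = 0.1696.
Step 5 — 3dB bandwidth: Δω = ω₀/Q = 2.72e+04 rad/s; BW = Δω/(2π) = 4329 Hz.

(a) f₀ = 734.1 Hz  (b) Q = 0.1696  (c) BW = 4329 Hz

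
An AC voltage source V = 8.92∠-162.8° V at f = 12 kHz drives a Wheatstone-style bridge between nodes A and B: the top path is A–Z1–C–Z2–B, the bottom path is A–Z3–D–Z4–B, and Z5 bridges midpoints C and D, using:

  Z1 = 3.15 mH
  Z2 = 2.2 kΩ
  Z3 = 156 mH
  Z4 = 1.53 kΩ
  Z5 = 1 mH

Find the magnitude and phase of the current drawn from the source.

Step 1 — Angular frequency: ω = 2π·f = 2π·1.2e+04 = 7.54e+04 rad/s.
Step 2 — Component impedances:
  Z1: Z = jωL = j·7.54e+04·0.00315 = 0 + j237.5 Ω
  Z2: Z = R = 2200 Ω
  Z3: Z = jωL = j·7.54e+04·0.156 = 0 + j1.176e+04 Ω
  Z4: Z = R = 1530 Ω
  Z5: Z = jωL = j·7.54e+04·0.001 = 0 + j75.4 Ω
Step 3 — Bridge requires nodal analysis (the Z5 bridge couples midpoints C and D, so the two paths cannot be reduced to a simple series/parallel combination). Setting node B to ground and injecting 1 A at node A, the 3-node admittance system at A, C, D solves to V_A = Z_AB = 902.9 + j257.1 Ω = 938.8∠15.9° Ω.
Step 4 — Source phasor: V = 8.92∠-162.8° V = -8.521 - j2.638 V.
Step 5 — Ohm's law: I = V / Z_total = (-8.521 - j2.638) / (902.9 + j257.1) = -0.009499 - j0.0002161 A.
Step 6 — Convert to polar: |I| = 0.009501 A, ∠I = -178.7°.

I = 0.009501∠-178.7° A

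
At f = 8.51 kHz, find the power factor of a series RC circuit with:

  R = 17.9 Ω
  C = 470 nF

Step 1 — Angular frequency: ω = 2π·f = 2π·8510 = 5.347e+04 rad/s.
Step 2 — Component impedances:
  R: Z = R = 17.9 Ω
  C: Z = 1/(jωC) = -j/(ω·C) = 0 - j39.79 Ω
Step 3 — Series combination: Z_total = R + C = 17.9 - j39.79 Ω = 43.63∠-65.8° Ω.
Step 4 — Power factor: PF = cos(φ) = Re(Z)/|Z| = 17.9/43.632 = 0.4102.
Step 5 — Type: Im(Z) = -39.79 ⇒ leading (phase φ = -65.8°).

PF = 0.4102 (leading, φ = -65.8°)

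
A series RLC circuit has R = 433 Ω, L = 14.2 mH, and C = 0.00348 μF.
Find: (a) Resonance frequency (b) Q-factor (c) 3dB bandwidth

Step 1 — Resonance condition Im(Z)=0 gives ω₀ = 1/√(LC).
Step 2 — ω₀ = 1/√(0.0142·3.48e-09) = 1.423e+05 rad/s.
Step 3 — f₀ = ω₀/(2π) = 2.264e+04 Hz.
Step 4 — Series Q: Q = ω₀L/R = 1.423e+05·0.0142/433 = 4.665.
Step 5 — 3dB bandwidth: Δω = ω₀/Q = 3.049e+04 rad/s; BW = Δω/(2π) = 4853 Hz.

(a) f₀ = 2.264e+04 Hz  (b) Q = 4.665  (c) BW = 4853 Hz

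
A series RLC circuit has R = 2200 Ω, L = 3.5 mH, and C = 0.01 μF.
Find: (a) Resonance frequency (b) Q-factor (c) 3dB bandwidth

Step 1 — Resonance: ω₀ = 1/√(LC) = 1/√(0.0035·1e-08) = 1.69e+05 rad/s.
Step 2 — f₀ = ω₀/(2π) = 2.69e+04 Hz.
Step 3 — Series Q: Q = ω₀L/R = 1.69e+05·0.0035/2200 = 0.2689.
Step 4 — Bandwidth: Δω = ω₀/Q = 6.286e+05 rad/s; BW = Δω/(2π) = 1e+05 Hz.

(a) f₀ = 2.69e+04 Hz  (b) Q = 0.2689  (c) BW = 1e+05 Hz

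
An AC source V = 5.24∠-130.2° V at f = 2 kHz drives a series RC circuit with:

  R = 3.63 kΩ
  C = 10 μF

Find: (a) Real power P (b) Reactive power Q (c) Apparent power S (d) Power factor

Step 1 — Angular frequency: ω = 2π·f = 2π·2000 = 1.257e+04 rad/s.
Step 2 — Component impedances:
  R: Z = R = 3630 Ω
  C: Z = 1/(jωC) = -j/(ω·C) = 0 - j7.958 Ω
Step 3 — Series combination: Z_total = R + C = 3630 - j7.958 Ω = 3630∠-0.1° Ω.
Step 4 — Source phasor: V = 5.24∠-130.2° V = -3.382 - j4.002 V.
Step 5 — Current: I = V / Z = -0.0009293 - j0.001105 A = 0.001444∠-130.1° A.
Step 6 — Complex power: S = V·I* = 0.007564 - j1.658e-05 VA.
Step 7 — Real power: P = Re(S) = 0.007564 W.
Step 8 — Reactive power: Q = Im(S) = -1.658e-05 VAR.
Step 9 — Apparent power: |S| = 0.007564 VA.
Step 10 — Power factor: PF = P/|S| = 1 (leading).

(a) P = 0.007564 W  (b) Q = -1.658e-05 VAR  (c) S = 0.007564 VA  (d) PF = 1 (leading)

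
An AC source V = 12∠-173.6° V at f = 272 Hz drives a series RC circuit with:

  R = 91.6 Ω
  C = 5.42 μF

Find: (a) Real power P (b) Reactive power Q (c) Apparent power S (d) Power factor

Step 1 — Angular frequency: ω = 2π·f = 2π·272 = 1709 rad/s.
Step 2 — Component impedances:
  R: Z = R = 91.6 Ω
  C: Z = 1/(jωC) = -j/(ω·C) = 0 - j108 Ω
Step 3 — Series combination: Z_total = R + C = 91.6 - j108 Ω = 141.6∠-49.7° Ω.
Step 4 — Source phasor: V = 12∠-173.6° V = -11.93 - j1.338 V.
Step 5 — Current: I = V / Z = -0.04729 - j0.07034 A = 0.08476∠-123.9° A.
Step 6 — Complex power: S = V·I* = 0.658 - j0.7755 VA.
Step 7 — Real power: P = Re(S) = 0.658 W.
Step 8 — Reactive power: Q = Im(S) = -0.7755 VAR.
Step 9 — Apparent power: |S| = 1.017 VA.
Step 10 — Power factor: PF = P/|S| = 0.647 (leading).

(a) P = 0.658 W  (b) Q = -0.7755 VAR  (c) S = 1.017 VA  (d) PF = 0.647 (leading)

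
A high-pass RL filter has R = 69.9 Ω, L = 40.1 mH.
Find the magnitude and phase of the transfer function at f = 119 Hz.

Step 1 — Angular frequency: ω = 2π·119 = 747.7 rad/s.
Step 2 — Transfer function: H(jω) = jωL/(R + jωL).
Step 3 — Numerator jωL = j·29.98; denominator R + jωL = 69.9 + j29.98.
Step 4 — H = 0.1554 + j0.3623.
Step 5 — Magnitude: |H| = 0.3942 (-8.1 dB); phase: φ = 66.8°.

|H| = 0.3942 (-8.1 dB), φ = 66.8°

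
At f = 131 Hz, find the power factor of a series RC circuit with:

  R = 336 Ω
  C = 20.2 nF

Step 1 — Angular frequency: ω = 2π·f = 2π·131 = 823.1 rad/s.
Step 2 — Component impedances:
  R: Z = R = 336 Ω
  C: Z = 1/(jωC) = -j/(ω·C) = 0 - j6.014e+04 Ω
Step 3 — Series combination: Z_total = R + C = 336 - j6.014e+04 Ω = 6.015e+04∠-89.7° Ω.
Step 4 — Power factor: PF = cos(φ) = Re(Z)/|Z| = 336/6.015e+04 = 0.005586.
Step 5 — Type: Im(Z) = -6.014e+04 ⇒ leading (phase φ = -89.7°).

PF = 0.005586 (leading, φ = -89.7°)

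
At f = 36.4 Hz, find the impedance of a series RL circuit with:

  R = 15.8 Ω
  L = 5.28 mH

Step 1 — Angular frequency: ω = 2π·f = 2π·36.4 = 228.7 rad/s.
Step 2 — Component impedances:
  R: Z = R = 15.8 Ω
  L: Z = jωL = j·228.7·0.00528 = 0 + j1.208 Ω
Step 3 — Series combination: Z_total = R + L = 15.8 + j1.208 Ω = 15.85∠4.4° Ω.

Z = 15.8 + j1.208 Ω = 15.85∠4.4° Ω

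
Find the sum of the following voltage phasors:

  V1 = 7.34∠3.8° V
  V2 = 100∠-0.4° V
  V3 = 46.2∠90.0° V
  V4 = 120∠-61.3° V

Step 1 — Convert each phasor to rectangular form:
  V1 = 7.34·(cos(3.8°) + j·sin(3.8°)) = 7.324 + j0.4865 V
  V2 = 100·(cos(-0.4°) + j·sin(-0.4°)) = 100 - j0.6981 V
  V3 = 46.2·(cos(90.0°) + j·sin(90.0°)) = 0 + j46.2 V
  V4 = 120·(cos(-61.3°) + j·sin(-61.3°)) = 57.63 - j105.3 V
Step 2 — Sum components: V_total = 164.9 - j59.27 V.
Step 3 — Convert to polar: |V_total| = 175.3 V, ∠V_total = -19.8°.

V_total = 175.3∠-19.8° V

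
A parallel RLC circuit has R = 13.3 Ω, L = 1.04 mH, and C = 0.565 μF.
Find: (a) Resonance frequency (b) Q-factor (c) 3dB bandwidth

Step 1 — Resonance: ω₀ = 1/√(LC) = 1/√(0.00104·5.65e-07) = 4.125e+04 rad/s.
Step 2 — f₀ = ω₀/(2π) = 6566 Hz.
Step 3 — Parallel Q: Q = R/(ω₀L) = 13.3/(4.125e+04·0.00104) = 0.31.
Step 4 — Bandwidth: Δω = ω₀/Q = 1.331e+05 rad/s; BW = Δω/(2π) = 2.118e+04 Hz.

(a) f₀ = 6566 Hz  (b) Q = 0.31  (c) BW = 2.118e+04 Hz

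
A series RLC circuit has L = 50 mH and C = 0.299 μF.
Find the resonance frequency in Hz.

Step 1 — Resonance condition Im(Z)=0 gives ω₀ = 1/√(LC).
Step 2 — ω₀ = 1/√(0.05·2.99e-07) = 8179 rad/s.
Step 3 — f₀ = ω₀/(2π) = 1302 Hz.

f₀ = 1302 Hz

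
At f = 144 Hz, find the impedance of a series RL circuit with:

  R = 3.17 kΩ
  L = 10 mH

Step 1 — Angular frequency: ω = 2π·f = 2π·144 = 904.8 rad/s.
Step 2 — Component impedances:
  R: Z = R = 3170 Ω
  L: Z = jωL = j·904.8·0.01 = 0 + j9.048 Ω
Step 3 — Series combination: Z_total = R + L = 3170 + j9.048 Ω = 3170∠0.2° Ω.

Z = 3170 + j9.048 Ω = 3170∠0.2° Ω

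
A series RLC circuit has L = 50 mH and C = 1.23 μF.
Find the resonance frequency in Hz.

Step 1 — Resonance condition Im(Z)=0 gives ω₀ = 1/√(LC).
Step 2 — ω₀ = 1/√(0.05·1.23e-06) = 4032 rad/s.
Step 3 — f₀ = ω₀/(2π) = 641.8 Hz.

f₀ = 641.8 Hz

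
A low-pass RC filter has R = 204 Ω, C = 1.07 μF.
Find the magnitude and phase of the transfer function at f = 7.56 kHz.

Step 1 — Angular frequency: ω = 2π·7560 = 4.75e+04 rad/s.
Step 2 — Transfer function: H(jω) = 1/(1 + jωRC).
Step 3 — Denominator: 1 + jωRC = 1 + j·4.75e+04·204·1.07e-06 = 1 + j10.37.
Step 4 — H = 0.009216 - j0.09556.
Step 5 — Magnitude: |H| = 0.096 (-20.4 dB); phase: φ = -84.5°.

|H| = 0.096 (-20.4 dB), φ = -84.5°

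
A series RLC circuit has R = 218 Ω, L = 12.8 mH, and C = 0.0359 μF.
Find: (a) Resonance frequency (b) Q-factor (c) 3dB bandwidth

Step 1 — Resonance condition Im(Z)=0 gives ω₀ = 1/√(LC).
Step 2 — ω₀ = 1/√(0.0128·3.59e-08) = 4.665e+04 rad/s.
Step 3 — f₀ = ω₀/(2π) = 7425 Hz.
Step 4 — Series Q: Q = ω₀L/R = 4.665e+04·0.0128/218 = 2.739.
Step 5 — 3dB bandwidth: Δω = ω₀/Q = 1.703e+04 rad/s; BW = Δω/(2π) = 2711 Hz.

(a) f₀ = 7425 Hz  (b) Q = 2.739  (c) BW = 2711 Hz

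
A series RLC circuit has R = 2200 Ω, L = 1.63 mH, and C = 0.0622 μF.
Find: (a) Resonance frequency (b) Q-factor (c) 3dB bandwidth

Step 1 — Resonance: ω₀ = 1/√(LC) = 1/√(0.00163·6.22e-08) = 9.931e+04 rad/s.
Step 2 — f₀ = ω₀/(2π) = 1.581e+04 Hz.
Step 3 — Series Q: Q = ω₀L/R = 9.931e+04·0.00163/2200 = 0.07358.
Step 4 — Bandwidth: Δω = ω₀/Q = 1.35e+06 rad/s; BW = Δω/(2π) = 2.148e+05 Hz.

(a) f₀ = 1.581e+04 Hz  (b) Q = 0.07358  (c) BW = 2.148e+05 Hz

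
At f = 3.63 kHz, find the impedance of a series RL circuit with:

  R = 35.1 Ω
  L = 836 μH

Step 1 — Angular frequency: ω = 2π·f = 2π·3630 = 2.281e+04 rad/s.
Step 2 — Component impedances:
  R: Z = R = 35.1 Ω
  L: Z = jωL = j·2.281e+04·0.000836 = 0 + j19.07 Ω
Step 3 — Series combination: Z_total = R + L = 35.1 + j19.07 Ω = 39.94∠28.5° Ω.

Z = 35.1 + j19.07 Ω = 39.94∠28.5° Ω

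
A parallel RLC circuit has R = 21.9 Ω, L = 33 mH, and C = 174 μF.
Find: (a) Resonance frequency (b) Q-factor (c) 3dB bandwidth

Step 1 — Resonance: ω₀ = 1/√(LC) = 1/√(0.033·0.000174) = 417.3 rad/s.
Step 2 — f₀ = ω₀/(2π) = 66.42 Hz.
Step 3 — Parallel Q: Q = R/(ω₀L) = 21.9/(417.3·0.033) = 1.59.
Step 4 — Bandwidth: Δω = ω₀/Q = 262.4 rad/s; BW = Δω/(2π) = 41.77 Hz.

(a) f₀ = 66.42 Hz  (b) Q = 1.59  (c) BW = 41.77 Hz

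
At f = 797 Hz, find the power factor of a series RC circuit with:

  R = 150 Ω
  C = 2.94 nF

Step 1 — Angular frequency: ω = 2π·f = 2π·797 = 5008 rad/s.
Step 2 — Component impedances:
  R: Z = R = 150 Ω
  C: Z = 1/(jωC) = -j/(ω·C) = 0 - j6.792e+04 Ω
Step 3 — Series combination: Z_total = R + C = 150 - j6.792e+04 Ω = 6.792e+04∠-89.9° Ω.
Step 4 — Power factor: PF = cos(φ) = Re(Z)/|Z| = 150/6.792e+04 = 0.002208.
Step 5 — Type: Im(Z) = -6.792e+04 ⇒ leading (phase φ = -89.9°).

PF = 0.002208 (leading, φ = -89.9°)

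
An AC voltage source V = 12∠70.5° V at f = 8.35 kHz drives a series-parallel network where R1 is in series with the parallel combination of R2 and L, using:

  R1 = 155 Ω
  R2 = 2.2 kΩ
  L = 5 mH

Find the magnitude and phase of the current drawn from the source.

Step 1 — Angular frequency: ω = 2π·f = 2π·8350 = 5.246e+04 rad/s.
Step 2 — Component impedances:
  R1: Z = R = 155 Ω
  R2: Z = R = 2200 Ω
  L: Z = jωL = j·5.246e+04·0.005 = 0 + j262.3 Ω
Step 3 — Parallel branch: R2 || L = 1/(1/R2 + 1/L) = 30.84 + j258.6 Ω.
Step 4 — Series with R1: Z_total = R1 + (R2 || L) = 185.8 + j258.6 Ω = 318.5∠54.3° Ω.
Step 5 — Source phasor: V = 12∠70.5° V = 4.006 + j11.31 V.
Step 6 — Ohm's law: I = V / Z_total = (4.006 + j11.31) / (185.8 + j258.6) = 0.03618 + j0.01051 A.
Step 7 — Convert to polar: |I| = 0.03768 A, ∠I = 16.2°.

I = 0.03768∠16.2° A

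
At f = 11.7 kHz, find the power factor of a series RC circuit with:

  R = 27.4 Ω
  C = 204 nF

Step 1 — Angular frequency: ω = 2π·f = 2π·1.17e+04 = 7.351e+04 rad/s.
Step 2 — Component impedances:
  R: Z = R = 27.4 Ω
  C: Z = 1/(jωC) = -j/(ω·C) = 0 - j66.68 Ω
Step 3 — Series combination: Z_total = R + C = 27.4 - j66.68 Ω = 72.09∠-67.7° Ω.
Step 4 — Power factor: PF = cos(φ) = Re(Z)/|Z| = 27.4/72.09 = 0.3801.
Step 5 — Type: Im(Z) = -66.68 ⇒ leading (phase φ = -67.7°).

PF = 0.3801 (leading, φ = -67.7°)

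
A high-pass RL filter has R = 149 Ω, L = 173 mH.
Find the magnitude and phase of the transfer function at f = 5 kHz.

Step 1 — Angular frequency: ω = 2π·5000 = 3.142e+04 rad/s.
Step 2 — Transfer function: H(jω) = jωL/(R + jωL).
Step 3 — Numerator jωL = j·5435; denominator R + jωL = 149 + j5435.
Step 4 — H = 0.9992 + j0.02739.
Step 5 — Magnitude: |H| = 0.9996 (-0.0 dB); phase: φ = 1.6°.

|H| = 0.9996 (-0.0 dB), φ = 1.6°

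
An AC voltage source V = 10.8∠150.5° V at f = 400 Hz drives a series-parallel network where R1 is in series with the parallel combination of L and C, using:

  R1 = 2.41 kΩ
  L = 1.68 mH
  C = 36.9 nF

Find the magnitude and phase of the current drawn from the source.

Step 1 — Angular frequency: ω = 2π·f = 2π·400 = 2513 rad/s.
Step 2 — Component impedances:
  R1: Z = R = 2410 Ω
  L: Z = jωL = j·2513·0.00168 = 0 + j4.222 Ω
  C: Z = 1/(jωC) = -j/(ω·C) = 0 - j1.078e+04 Ω
Step 3 — Parallel branch: L || C = 1/(1/L + 1/C) = 0 + j4.224 Ω.
Step 4 — Series with R1: Z_total = R1 + (L || C) = 2410 + j4.224 Ω = 2410∠0.1° Ω.
Step 5 — Source phasor: V = 10.8∠150.5° V = -9.4 + j5.318 V.
Step 6 — Ohm's law: I = V / Z_total = (-9.4 + j5.318) / (2410 + j4.224) = -0.003896 + j0.002214 A.
Step 7 — Convert to polar: |I| = 0.004481 A, ∠I = 150.4°.

I = 0.004481∠150.4° A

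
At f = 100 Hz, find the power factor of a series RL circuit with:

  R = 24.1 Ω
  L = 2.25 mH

Step 1 — Angular frequency: ω = 2π·f = 2π·100 = 628.3 rad/s.
Step 2 — Component impedances:
  R: Z = R = 24.1 Ω
  L: Z = jωL = j·628.3·0.00225 = 0 + j1.414 Ω
Step 3 — Series combination: Z_total = R + L = 24.1 + j1.414 Ω = 24.14∠3.4° Ω.
Step 4 — Power factor: PF = cos(φ) = Re(Z)/|Z| = 24.1/24.14 = 0.9983.
Step 5 — Type: Im(Z) = 1.414 ⇒ lagging (phase φ = 3.4°).

PF = 0.9983 (lagging, φ = 3.4°)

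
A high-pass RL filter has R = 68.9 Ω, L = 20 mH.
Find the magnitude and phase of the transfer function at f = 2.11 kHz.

Step 1 — Angular frequency: ω = 2π·2110 = 1.326e+04 rad/s.
Step 2 — Transfer function: H(jω) = jωL/(R + jωL).
Step 3 — Numerator jωL = j·265.2; denominator R + jωL = 68.9 + j265.2.
Step 4 — H = 0.9367 + j0.2434.
Step 5 — Magnitude: |H| = 0.9679 (-0.3 dB); phase: φ = 14.6°.

|H| = 0.9679 (-0.3 dB), φ = 14.6°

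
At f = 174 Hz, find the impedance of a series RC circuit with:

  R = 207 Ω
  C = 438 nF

Step 1 — Angular frequency: ω = 2π·f = 2π·174 = 1093 rad/s.
Step 2 — Component impedances:
  R: Z = R = 207 Ω
  C: Z = 1/(jωC) = -j/(ω·C) = 0 - j2088 Ω
Step 3 — Series combination: Z_total = R + C = 207 - j2088 Ω = 2099∠-84.3° Ω.

Z = 207 - j2088 Ω = 2099∠-84.3° Ω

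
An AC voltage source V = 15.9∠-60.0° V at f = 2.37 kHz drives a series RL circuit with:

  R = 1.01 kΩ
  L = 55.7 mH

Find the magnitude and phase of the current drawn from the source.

Step 1 — Angular frequency: ω = 2π·f = 2π·2370 = 1.489e+04 rad/s.
Step 2 — Component impedances:
  R: Z = R = 1010 Ω
  L: Z = jωL = j·1.489e+04·0.0557 = 0 + j829.4 Ω
Step 3 — Series combination: Z_total = R + L = 1010 + j829.4 Ω = 1307∠39.4° Ω.
Step 4 — Source phasor: V = 15.9∠-60.0° V = 7.95 - j13.77 V.
Step 5 — Ohm's law: I = V / Z_total = (7.95 - j13.77) / (1010 + j829.4) = -0.001986 - j0.012 A.
Step 6 — Convert to polar: |I| = 0.01217 A, ∠I = -99.4°.

I = 0.01217∠-99.4° A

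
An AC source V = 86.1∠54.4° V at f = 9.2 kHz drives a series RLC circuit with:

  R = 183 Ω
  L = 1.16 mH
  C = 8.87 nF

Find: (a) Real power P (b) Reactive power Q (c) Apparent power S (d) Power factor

Step 1 — Angular frequency: ω = 2π·f = 2π·9200 = 5.781e+04 rad/s.
Step 2 — Component impedances:
  R: Z = R = 183 Ω
  L: Z = jωL = j·5.781e+04·0.00116 = 0 + j67.05 Ω
  C: Z = 1/(jωC) = -j/(ω·C) = 0 - j1950 Ω
Step 3 — Series combination: Z_total = R + L + C = 183 - j1883 Ω = 1892∠-84.4° Ω.
Step 4 — Source phasor: V = 86.1∠54.4° V = 50.12 + j70.01 V.
Step 5 — Current: I = V / Z = -0.03426 + j0.02994 A = 0.0455∠138.8° A.
Step 6 — Complex power: S = V·I* = 0.3789 - j3.9 VA.
Step 7 — Real power: P = Re(S) = 0.3789 W.
Step 8 — Reactive power: Q = Im(S) = -3.9 VAR.
Step 9 — Apparent power: |S| = 3.918 VA.
Step 10 — Power factor: PF = P/|S| = 0.09672 (leading).

(a) P = 0.3789 W  (b) Q = -3.9 VAR  (c) S = 3.918 VA  (d) PF = 0.09672 (leading)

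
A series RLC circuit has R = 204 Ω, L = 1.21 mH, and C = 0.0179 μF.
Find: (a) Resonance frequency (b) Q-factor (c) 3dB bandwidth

Step 1 — Resonance condition Im(Z)=0 gives ω₀ = 1/√(LC).
Step 2 — ω₀ = 1/√(0.00121·1.79e-08) = 2.149e+05 rad/s.
Step 3 — f₀ = ω₀/(2π) = 3.42e+04 Hz.
Step 4 — Series Q: Q = ω₀L/R = 2.149e+05·0.00121/204 = 1.274.
Step 5 — 3dB bandwidth: Δω = ω₀/Q = 1.686e+05 rad/s; BW = Δω/(2π) = 2.683e+04 Hz.

(a) f₀ = 3.42e+04 Hz  (b) Q = 1.274  (c) BW = 2.683e+04 Hz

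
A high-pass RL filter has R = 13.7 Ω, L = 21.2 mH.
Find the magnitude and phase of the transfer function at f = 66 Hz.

Step 1 — Angular frequency: ω = 2π·66 = 414.7 rad/s.
Step 2 — Transfer function: H(jω) = jωL/(R + jωL).
Step 3 — Numerator jωL = j·8.791; denominator R + jωL = 13.7 + j8.791.
Step 4 — H = 0.2917 + j0.4545.
Step 5 — Magnitude: |H| = 0.5401 (-5.4 dB); phase: φ = 57.3°.

|H| = 0.5401 (-5.4 dB), φ = 57.3°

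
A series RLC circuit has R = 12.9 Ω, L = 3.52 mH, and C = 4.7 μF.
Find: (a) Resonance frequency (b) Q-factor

Step 1 — Resonance condition Im(Z)=0 gives ω₀ = 1/√(LC).
Step 2 — ω₀ = 1/√(0.00352·4.7e-06) = 7775 rad/s.
Step 3 — f₀ = ω₀/(2π) = 1237 Hz.
Step 4 — Series Q: Q = ω₀L/R = 7775·0.00352/12.9 = 2.121.

(a) f₀ = 1237 Hz  (b) Q = 2.121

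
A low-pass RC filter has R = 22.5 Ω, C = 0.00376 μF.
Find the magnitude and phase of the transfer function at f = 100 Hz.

Step 1 — Angular frequency: ω = 2π·100 = 628.3 rad/s.
Step 2 — Transfer function: H(jω) = 1/(1 + jωRC).
Step 3 — Denominator: 1 + jωRC = 1 + j·628.3·22.5·3.76e-09 = 1 + j5.316e-05.
Step 4 — H = 1 - j5.316e-05.
Step 5 — Magnitude: |H| = 1 (-0.0 dB); phase: φ = -0.0°.

|H| = 1 (-0.0 dB), φ = -0.0°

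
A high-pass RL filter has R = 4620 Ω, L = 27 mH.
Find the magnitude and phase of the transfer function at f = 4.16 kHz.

Step 1 — Angular frequency: ω = 2π·4160 = 2.614e+04 rad/s.
Step 2 — Transfer function: H(jω) = jωL/(R + jωL).
Step 3 — Numerator jωL = j·705.7; denominator R + jωL = 4620 + j705.7.
Step 4 — H = 0.0228 + j0.1493.
Step 5 — Magnitude: |H| = 0.151 (-16.4 dB); phase: φ = 81.3°.

|H| = 0.151 (-16.4 dB), φ = 81.3°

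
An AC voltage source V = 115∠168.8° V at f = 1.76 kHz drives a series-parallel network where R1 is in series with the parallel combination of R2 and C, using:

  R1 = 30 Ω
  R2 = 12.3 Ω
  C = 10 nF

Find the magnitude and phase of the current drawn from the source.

Step 1 — Angular frequency: ω = 2π·f = 2π·1760 = 1.106e+04 rad/s.
Step 2 — Component impedances:
  R1: Z = R = 30 Ω
  R2: Z = R = 12.3 Ω
  C: Z = 1/(jωC) = -j/(ω·C) = 0 - j9043 Ω
Step 3 — Parallel branch: R2 || C = 1/(1/R2 + 1/C) = 12.3 - j0.01673 Ω.
Step 4 — Series with R1: Z_total = R1 + (R2 || C) = 42.3 - j0.01673 Ω = 42.3∠-0.0° Ω.
Step 5 — Source phasor: V = 115∠168.8° V = -112.8 + j22.34 V.
Step 6 — Ohm's law: I = V / Z_total = (-112.8 + j22.34) / (42.3 - j0.01673) = -2.667 + j0.527 A.
Step 7 — Convert to polar: |I| = 2.719 A, ∠I = 168.8°.

I = 2.719∠168.8° A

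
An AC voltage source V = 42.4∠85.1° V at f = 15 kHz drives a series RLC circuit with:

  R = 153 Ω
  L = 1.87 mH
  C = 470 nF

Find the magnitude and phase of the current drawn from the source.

Step 1 — Angular frequency: ω = 2π·f = 2π·1.5e+04 = 9.425e+04 rad/s.
Step 2 — Component impedances:
  R: Z = R = 153 Ω
  L: Z = jωL = j·9.425e+04·0.00187 = 0 + j176.2 Ω
  C: Z = 1/(jωC) = -j/(ω·C) = 0 - j22.58 Ω
Step 3 — Series combination: Z_total = R + L + C = 153 + j153.7 Ω = 216.8∠45.1° Ω.
Step 4 — Source phasor: V = 42.4∠85.1° V = 3.622 + j42.25 V.
Step 5 — Ohm's law: I = V / Z_total = (3.622 + j42.25) / (153 + j153.7) = 0.1498 + j0.1256 A.
Step 6 — Convert to polar: |I| = 0.1955 A, ∠I = 40.0°.

I = 0.1955∠40.0° A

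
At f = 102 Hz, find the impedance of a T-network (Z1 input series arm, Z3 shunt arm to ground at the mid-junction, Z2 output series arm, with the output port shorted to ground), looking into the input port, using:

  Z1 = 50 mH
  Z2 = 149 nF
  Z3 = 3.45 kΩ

Step 1 — Angular frequency: ω = 2π·f = 2π·102 = 640.9 rad/s.
Step 2 — Component impedances:
  Z1: Z = jωL = j·640.9·0.05 = 0 + j32.04 Ω
  Z2: Z = 1/(jωC) = -j/(ω·C) = 0 - j1.047e+04 Ω
  Z3: Z = R = 3450 Ω
Step 3 — With the output port shorted to ground, the output series arm Z2 runs from the junction to ground; the shunt arm Z3 also runs from the junction to ground. They appear in parallel: Z3 || Z2 = 3112 - j1025 Ω.
Step 4 — Series with input arm Z1: Z_in = Z1 + (Z3 || Z2) = 3112 - j993.3 Ω = 3267∠-17.7° Ω.

Z = 3112 - j993.3 Ω = 3267∠-17.7° Ω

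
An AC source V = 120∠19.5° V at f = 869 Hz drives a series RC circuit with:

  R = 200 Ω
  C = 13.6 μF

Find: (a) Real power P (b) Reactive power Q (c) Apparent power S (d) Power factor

Step 1 — Angular frequency: ω = 2π·f = 2π·869 = 5460 rad/s.
Step 2 — Component impedances:
  R: Z = R = 200 Ω
  C: Z = 1/(jωC) = -j/(ω·C) = 0 - j13.47 Ω
Step 3 — Series combination: Z_total = R + C = 200 - j13.47 Ω = 200.5∠-3.9° Ω.
Step 4 — Source phasor: V = 120∠19.5° V = 113.1 + j40.06 V.
Step 5 — Current: I = V / Z = 0.5496 + j0.2373 A = 0.5986∠23.4° A.
Step 6 — Complex power: S = V·I* = 71.68 - j4.826 VA.
Step 7 — Real power: P = Re(S) = 71.68 W.
Step 8 — Reactive power: Q = Im(S) = -4.826 VAR.
Step 9 — Apparent power: |S| = 71.84 VA.
Step 10 — Power factor: PF = P/|S| = 0.9977 (leading).

(a) P = 71.68 W  (b) Q = -4.826 VAR  (c) S = 71.84 VA  (d) PF = 0.9977 (leading)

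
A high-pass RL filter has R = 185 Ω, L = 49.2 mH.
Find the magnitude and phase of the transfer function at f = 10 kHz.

Step 1 — Angular frequency: ω = 2π·1e+04 = 6.283e+04 rad/s.
Step 2 — Transfer function: H(jω) = jωL/(R + jωL).
Step 3 — Numerator jωL = j·3091; denominator R + jωL = 185 + j3091.
Step 4 — H = 0.9964 + j0.05963.
Step 5 — Magnitude: |H| = 0.9982 (-0.0 dB); phase: φ = 3.4°.

|H| = 0.9982 (-0.0 dB), φ = 3.4°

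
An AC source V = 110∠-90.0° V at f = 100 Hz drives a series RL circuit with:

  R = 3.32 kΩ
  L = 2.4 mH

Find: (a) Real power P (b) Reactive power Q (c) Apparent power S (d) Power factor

Step 1 — Angular frequency: ω = 2π·f = 2π·100 = 628.3 rad/s.
Step 2 — Component impedances:
  R: Z = R = 3320 Ω
  L: Z = jωL = j·628.3·0.0024 = 0 + j1.508 Ω
Step 3 — Series combination: Z_total = R + L = 3320 + j1.508 Ω = 3320∠0.0° Ω.
Step 4 — Source phasor: V = 110∠-90.0° V = 0 - j110 V.
Step 5 — Current: I = V / Z = -1.505e-05 - j0.03313 A = 0.03313∠-90.0° A.
Step 6 — Complex power: S = V·I* = 3.645 + j0.001655 VA.
Step 7 — Real power: P = Re(S) = 3.645 W.
Step 8 — Reactive power: Q = Im(S) = 0.001655 VAR.
Step 9 — Apparent power: |S| = 3.645 VA.
Step 10 — Power factor: PF = P/|S| = 1 (lagging).

(a) P = 3.645 W  (b) Q = 0.001655 VAR  (c) S = 3.645 VA  (d) PF = 1 (lagging)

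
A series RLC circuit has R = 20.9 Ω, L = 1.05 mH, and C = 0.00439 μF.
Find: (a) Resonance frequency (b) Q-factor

Step 1 — Resonance condition Im(Z)=0 gives ω₀ = 1/√(LC).
Step 2 — ω₀ = 1/√(0.00105·4.39e-09) = 4.658e+05 rad/s.
Step 3 — f₀ = ω₀/(2π) = 7.413e+04 Hz.
Step 4 — Series Q: Q = ω₀L/R = 4.658e+05·0.00105/20.9 = 23.4.

(a) f₀ = 7.413e+04 Hz  (b) Q = 23.4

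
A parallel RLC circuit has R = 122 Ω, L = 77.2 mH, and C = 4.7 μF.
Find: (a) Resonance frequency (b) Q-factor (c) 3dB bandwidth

Step 1 — Resonance: ω₀ = 1/√(LC) = 1/√(0.0772·4.7e-06) = 1660 rad/s.
Step 2 — f₀ = ω₀/(2π) = 264.2 Hz.
Step 3 — Parallel Q: Q = R/(ω₀L) = 122/(1660·0.0772) = 0.9519.
Step 4 — Bandwidth: Δω = ω₀/Q = 1744 rad/s; BW = Δω/(2π) = 277.6 Hz.

(a) f₀ = 264.2 Hz  (b) Q = 0.9519  (c) BW = 277.6 Hz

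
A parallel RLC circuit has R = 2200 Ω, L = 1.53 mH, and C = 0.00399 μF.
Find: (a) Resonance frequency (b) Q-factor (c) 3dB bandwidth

Step 1 — Resonance: ω₀ = 1/√(LC) = 1/√(0.00153·3.99e-09) = 4.047e+05 rad/s.
Step 2 — f₀ = ω₀/(2π) = 6.442e+04 Hz.
Step 3 — Parallel Q: Q = R/(ω₀L) = 2200/(4.047e+05·0.00153) = 3.553.
Step 4 — Bandwidth: Δω = ω₀/Q = 1.139e+05 rad/s; BW = Δω/(2π) = 1.813e+04 Hz.

(a) f₀ = 6.442e+04 Hz  (b) Q = 3.553  (c) BW = 1.813e+04 Hz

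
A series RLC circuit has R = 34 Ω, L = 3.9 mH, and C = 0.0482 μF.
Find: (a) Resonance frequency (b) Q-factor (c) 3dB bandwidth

Step 1 — Resonance condition Im(Z)=0 gives ω₀ = 1/√(LC).
Step 2 — ω₀ = 1/√(0.0039·4.82e-08) = 7.294e+04 rad/s.
Step 3 — f₀ = ω₀/(2π) = 1.161e+04 Hz.
Step 4 — Series Q: Q = ω₀L/R = 7.294e+04·0.0039/34 = 8.366.
Step 5 — 3dB bandwidth: Δω = ω₀/Q = 8718 rad/s; BW = Δω/(2π) = 1388 Hz.

(a) f₀ = 1.161e+04 Hz  (b) Q = 8.366  (c) BW = 1388 Hz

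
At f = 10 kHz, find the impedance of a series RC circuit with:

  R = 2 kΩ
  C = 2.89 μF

Step 1 — Angular frequency: ω = 2π·f = 2π·1e+04 = 6.283e+04 rad/s.
Step 2 — Component impedances:
  R: Z = R = 2000 Ω
  C: Z = 1/(jωC) = -j/(ω·C) = 0 - j5.507 Ω
Step 3 — Series combination: Z_total = R + C = 2000 - j5.507 Ω = 2000∠-0.2° Ω.

Z = 2000 - j5.507 Ω = 2000∠-0.2° Ω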